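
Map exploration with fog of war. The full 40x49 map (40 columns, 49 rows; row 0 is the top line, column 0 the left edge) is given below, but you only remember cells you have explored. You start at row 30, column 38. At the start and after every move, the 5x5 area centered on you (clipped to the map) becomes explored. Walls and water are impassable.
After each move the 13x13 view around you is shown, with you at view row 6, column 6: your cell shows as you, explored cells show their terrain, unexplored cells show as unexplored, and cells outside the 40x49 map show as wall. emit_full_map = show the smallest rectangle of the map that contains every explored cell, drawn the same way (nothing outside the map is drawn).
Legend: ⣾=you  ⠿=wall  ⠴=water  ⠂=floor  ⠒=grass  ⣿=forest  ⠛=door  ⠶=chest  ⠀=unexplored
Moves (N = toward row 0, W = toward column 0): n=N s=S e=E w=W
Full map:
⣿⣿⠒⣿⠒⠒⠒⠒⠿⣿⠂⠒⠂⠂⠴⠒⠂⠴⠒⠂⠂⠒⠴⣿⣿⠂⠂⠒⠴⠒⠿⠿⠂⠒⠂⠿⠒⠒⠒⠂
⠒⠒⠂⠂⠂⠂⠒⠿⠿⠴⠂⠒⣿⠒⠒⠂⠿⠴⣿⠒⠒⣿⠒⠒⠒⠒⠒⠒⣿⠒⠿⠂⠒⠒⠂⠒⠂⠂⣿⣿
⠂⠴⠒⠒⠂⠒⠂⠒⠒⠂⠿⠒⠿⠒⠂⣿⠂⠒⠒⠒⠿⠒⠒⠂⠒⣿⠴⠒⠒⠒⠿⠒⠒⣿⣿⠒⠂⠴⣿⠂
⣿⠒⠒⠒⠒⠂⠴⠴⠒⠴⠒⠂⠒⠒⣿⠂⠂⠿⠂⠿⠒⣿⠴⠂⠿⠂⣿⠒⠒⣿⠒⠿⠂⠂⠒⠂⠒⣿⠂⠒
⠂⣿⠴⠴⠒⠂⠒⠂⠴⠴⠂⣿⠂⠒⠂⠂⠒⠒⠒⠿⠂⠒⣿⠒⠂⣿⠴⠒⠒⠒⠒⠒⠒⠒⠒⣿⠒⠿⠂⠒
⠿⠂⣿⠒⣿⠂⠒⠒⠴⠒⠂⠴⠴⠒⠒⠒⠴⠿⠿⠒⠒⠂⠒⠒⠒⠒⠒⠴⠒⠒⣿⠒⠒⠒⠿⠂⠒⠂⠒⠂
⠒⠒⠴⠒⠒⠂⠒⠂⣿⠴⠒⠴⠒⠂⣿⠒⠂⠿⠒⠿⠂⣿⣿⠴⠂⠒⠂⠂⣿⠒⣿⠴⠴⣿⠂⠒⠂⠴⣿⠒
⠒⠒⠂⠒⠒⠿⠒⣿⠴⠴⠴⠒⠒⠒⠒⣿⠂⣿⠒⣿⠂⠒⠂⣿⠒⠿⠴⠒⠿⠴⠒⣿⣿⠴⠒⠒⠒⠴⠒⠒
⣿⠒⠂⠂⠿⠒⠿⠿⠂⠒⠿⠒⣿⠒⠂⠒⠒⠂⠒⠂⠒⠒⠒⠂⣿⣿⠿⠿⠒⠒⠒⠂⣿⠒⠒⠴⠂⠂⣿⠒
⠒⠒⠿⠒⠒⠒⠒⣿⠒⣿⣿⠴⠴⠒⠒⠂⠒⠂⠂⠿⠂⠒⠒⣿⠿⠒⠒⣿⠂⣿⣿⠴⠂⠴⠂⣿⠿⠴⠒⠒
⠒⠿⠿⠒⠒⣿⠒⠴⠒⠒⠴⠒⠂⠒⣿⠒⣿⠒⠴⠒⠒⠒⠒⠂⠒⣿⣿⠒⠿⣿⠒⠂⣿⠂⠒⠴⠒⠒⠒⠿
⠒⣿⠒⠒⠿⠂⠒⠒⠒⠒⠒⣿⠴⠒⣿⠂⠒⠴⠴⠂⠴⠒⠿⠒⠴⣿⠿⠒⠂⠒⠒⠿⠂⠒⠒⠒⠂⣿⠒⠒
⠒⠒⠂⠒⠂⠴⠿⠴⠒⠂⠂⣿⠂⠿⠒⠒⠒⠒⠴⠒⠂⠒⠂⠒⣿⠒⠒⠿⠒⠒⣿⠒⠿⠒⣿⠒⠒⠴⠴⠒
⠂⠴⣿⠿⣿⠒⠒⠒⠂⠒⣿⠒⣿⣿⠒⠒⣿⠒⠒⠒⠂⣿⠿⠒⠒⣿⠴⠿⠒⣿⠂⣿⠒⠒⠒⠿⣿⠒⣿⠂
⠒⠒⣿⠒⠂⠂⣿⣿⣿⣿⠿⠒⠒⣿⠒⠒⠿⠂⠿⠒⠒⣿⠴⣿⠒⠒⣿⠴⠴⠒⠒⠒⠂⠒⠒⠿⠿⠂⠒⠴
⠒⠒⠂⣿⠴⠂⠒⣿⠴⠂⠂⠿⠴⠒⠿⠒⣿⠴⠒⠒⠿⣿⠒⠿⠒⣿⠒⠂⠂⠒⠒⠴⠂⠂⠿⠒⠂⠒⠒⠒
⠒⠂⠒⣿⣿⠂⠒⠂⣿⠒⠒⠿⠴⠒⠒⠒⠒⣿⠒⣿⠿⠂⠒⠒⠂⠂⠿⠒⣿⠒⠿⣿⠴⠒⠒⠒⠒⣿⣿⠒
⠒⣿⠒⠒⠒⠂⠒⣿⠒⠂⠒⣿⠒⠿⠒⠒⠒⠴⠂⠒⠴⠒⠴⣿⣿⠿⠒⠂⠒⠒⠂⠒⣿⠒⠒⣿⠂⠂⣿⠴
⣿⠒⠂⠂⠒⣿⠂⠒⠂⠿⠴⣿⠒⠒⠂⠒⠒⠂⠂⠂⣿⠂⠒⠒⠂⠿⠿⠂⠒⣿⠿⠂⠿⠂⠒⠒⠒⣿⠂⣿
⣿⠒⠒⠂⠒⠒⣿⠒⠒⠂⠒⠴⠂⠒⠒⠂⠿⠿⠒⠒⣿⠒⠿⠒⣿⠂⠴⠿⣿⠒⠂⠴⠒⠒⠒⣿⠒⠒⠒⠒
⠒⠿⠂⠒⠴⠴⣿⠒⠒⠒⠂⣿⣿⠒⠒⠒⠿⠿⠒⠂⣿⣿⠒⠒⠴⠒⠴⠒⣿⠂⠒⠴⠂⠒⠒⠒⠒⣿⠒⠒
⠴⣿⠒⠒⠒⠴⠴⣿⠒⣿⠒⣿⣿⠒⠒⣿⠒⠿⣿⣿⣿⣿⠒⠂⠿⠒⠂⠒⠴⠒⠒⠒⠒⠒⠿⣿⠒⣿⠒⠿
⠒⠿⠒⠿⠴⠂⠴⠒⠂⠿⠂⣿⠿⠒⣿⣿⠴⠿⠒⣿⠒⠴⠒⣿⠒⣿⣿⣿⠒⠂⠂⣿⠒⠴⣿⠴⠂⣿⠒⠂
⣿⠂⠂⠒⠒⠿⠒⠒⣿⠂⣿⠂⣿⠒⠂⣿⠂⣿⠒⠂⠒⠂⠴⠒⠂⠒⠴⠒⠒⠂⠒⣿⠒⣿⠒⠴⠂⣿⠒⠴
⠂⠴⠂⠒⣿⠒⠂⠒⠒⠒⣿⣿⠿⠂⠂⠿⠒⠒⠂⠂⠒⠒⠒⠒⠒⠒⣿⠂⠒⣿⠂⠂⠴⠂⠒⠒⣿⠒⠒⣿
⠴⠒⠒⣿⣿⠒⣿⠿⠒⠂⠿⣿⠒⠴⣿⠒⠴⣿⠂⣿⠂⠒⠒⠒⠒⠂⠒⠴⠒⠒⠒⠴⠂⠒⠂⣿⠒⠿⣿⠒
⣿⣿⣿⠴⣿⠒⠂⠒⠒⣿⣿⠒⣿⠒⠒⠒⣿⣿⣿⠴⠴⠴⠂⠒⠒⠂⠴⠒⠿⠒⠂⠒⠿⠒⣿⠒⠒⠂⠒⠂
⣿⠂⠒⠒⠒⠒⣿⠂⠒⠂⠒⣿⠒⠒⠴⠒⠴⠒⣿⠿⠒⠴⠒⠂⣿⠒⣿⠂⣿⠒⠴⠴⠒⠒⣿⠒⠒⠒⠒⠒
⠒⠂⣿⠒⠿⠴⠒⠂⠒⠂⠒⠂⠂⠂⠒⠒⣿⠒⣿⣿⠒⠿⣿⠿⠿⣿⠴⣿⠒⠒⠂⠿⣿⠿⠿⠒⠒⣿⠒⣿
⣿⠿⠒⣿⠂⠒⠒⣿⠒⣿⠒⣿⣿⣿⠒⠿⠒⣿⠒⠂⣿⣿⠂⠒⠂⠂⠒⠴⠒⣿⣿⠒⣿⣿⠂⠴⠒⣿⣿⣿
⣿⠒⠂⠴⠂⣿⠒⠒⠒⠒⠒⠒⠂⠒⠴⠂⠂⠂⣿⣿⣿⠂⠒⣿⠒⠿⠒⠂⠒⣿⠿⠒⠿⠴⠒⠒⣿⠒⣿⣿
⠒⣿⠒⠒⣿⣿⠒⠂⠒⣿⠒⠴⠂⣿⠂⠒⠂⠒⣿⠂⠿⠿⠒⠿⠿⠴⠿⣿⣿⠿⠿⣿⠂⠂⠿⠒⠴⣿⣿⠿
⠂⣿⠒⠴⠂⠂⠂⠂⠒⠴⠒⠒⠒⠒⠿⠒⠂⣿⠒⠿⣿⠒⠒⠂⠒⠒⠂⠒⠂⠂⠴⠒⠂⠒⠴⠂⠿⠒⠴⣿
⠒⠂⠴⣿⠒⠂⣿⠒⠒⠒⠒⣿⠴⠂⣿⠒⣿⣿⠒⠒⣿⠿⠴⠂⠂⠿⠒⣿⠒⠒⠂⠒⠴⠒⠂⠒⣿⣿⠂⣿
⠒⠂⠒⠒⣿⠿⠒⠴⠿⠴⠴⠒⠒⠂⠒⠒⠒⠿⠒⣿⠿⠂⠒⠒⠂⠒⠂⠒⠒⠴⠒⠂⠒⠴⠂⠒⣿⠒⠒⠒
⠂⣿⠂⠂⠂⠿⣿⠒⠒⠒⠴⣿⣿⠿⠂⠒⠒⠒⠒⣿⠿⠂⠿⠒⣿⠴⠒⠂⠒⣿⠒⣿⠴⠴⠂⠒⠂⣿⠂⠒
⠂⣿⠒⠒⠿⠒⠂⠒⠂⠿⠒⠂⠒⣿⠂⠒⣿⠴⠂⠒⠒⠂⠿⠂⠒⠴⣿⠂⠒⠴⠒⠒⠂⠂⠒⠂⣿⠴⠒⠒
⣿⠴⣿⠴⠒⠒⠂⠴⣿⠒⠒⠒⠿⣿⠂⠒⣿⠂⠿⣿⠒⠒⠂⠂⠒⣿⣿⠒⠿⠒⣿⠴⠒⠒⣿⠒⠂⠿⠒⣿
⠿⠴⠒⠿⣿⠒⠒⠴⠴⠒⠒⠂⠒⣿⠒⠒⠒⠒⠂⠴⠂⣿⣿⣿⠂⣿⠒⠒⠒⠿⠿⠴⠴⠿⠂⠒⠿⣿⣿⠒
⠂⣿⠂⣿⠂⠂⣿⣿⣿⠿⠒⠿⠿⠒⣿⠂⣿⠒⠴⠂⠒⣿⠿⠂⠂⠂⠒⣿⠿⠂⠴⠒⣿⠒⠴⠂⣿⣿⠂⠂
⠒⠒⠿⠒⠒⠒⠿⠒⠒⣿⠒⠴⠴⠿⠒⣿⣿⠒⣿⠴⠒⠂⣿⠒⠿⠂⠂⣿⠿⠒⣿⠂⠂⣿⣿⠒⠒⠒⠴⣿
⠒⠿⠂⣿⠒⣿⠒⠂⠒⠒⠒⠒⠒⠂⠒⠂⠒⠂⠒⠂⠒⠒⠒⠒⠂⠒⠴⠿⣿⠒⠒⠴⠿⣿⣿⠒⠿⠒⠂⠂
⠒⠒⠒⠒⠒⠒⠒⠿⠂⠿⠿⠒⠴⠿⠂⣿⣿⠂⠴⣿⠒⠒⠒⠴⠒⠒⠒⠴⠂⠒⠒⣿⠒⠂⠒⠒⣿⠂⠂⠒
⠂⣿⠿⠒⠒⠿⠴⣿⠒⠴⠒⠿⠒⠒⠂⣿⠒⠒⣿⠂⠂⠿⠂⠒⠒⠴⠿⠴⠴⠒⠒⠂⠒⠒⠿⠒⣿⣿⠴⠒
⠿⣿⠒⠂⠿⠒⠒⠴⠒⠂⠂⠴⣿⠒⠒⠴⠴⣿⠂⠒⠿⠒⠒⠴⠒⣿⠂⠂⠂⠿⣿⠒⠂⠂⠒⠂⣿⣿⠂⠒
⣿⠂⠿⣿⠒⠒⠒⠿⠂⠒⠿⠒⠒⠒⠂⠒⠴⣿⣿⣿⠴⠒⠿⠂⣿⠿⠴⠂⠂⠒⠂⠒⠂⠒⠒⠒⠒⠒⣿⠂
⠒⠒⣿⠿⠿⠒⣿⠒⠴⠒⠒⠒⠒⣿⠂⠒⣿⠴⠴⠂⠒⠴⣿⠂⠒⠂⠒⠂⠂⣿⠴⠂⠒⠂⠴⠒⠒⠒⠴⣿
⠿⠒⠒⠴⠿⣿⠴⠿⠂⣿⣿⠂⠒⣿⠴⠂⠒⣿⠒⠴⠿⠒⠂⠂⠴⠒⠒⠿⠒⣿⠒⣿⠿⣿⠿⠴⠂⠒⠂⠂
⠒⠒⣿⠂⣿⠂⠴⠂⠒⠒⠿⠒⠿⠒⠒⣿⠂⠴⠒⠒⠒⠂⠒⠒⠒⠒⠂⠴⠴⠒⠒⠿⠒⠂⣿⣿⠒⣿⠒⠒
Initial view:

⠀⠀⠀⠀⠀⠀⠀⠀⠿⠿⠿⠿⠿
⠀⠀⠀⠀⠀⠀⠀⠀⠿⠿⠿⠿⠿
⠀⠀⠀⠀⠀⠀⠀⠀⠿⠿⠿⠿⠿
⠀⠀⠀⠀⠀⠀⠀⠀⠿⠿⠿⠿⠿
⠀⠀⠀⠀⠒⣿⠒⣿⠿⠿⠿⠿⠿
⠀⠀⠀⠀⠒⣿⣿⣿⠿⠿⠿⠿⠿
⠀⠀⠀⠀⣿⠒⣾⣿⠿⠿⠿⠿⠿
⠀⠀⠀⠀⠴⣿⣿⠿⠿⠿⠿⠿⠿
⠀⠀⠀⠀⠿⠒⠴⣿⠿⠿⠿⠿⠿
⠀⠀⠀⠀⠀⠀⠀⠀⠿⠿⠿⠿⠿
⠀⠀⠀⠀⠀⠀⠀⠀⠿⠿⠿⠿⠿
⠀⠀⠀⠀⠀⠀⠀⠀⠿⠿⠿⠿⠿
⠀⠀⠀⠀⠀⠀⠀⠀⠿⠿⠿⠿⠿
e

⠀⠀⠀⠀⠀⠀⠀⠿⠿⠿⠿⠿⠿
⠀⠀⠀⠀⠀⠀⠀⠿⠿⠿⠿⠿⠿
⠀⠀⠀⠀⠀⠀⠀⠿⠿⠿⠿⠿⠿
⠀⠀⠀⠀⠀⠀⠀⠿⠿⠿⠿⠿⠿
⠀⠀⠀⠒⣿⠒⣿⠿⠿⠿⠿⠿⠿
⠀⠀⠀⠒⣿⣿⣿⠿⠿⠿⠿⠿⠿
⠀⠀⠀⣿⠒⣿⣾⠿⠿⠿⠿⠿⠿
⠀⠀⠀⠴⣿⣿⠿⠿⠿⠿⠿⠿⠿
⠀⠀⠀⠿⠒⠴⣿⠿⠿⠿⠿⠿⠿
⠀⠀⠀⠀⠀⠀⠀⠿⠿⠿⠿⠿⠿
⠀⠀⠀⠀⠀⠀⠀⠿⠿⠿⠿⠿⠿
⠀⠀⠀⠀⠀⠀⠀⠿⠿⠿⠿⠿⠿
⠀⠀⠀⠀⠀⠀⠀⠿⠿⠿⠿⠿⠿

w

⠀⠀⠀⠀⠀⠀⠀⠀⠿⠿⠿⠿⠿
⠀⠀⠀⠀⠀⠀⠀⠀⠿⠿⠿⠿⠿
⠀⠀⠀⠀⠀⠀⠀⠀⠿⠿⠿⠿⠿
⠀⠀⠀⠀⠀⠀⠀⠀⠿⠿⠿⠿⠿
⠀⠀⠀⠀⠒⣿⠒⣿⠿⠿⠿⠿⠿
⠀⠀⠀⠀⠒⣿⣿⣿⠿⠿⠿⠿⠿
⠀⠀⠀⠀⣿⠒⣾⣿⠿⠿⠿⠿⠿
⠀⠀⠀⠀⠴⣿⣿⠿⠿⠿⠿⠿⠿
⠀⠀⠀⠀⠿⠒⠴⣿⠿⠿⠿⠿⠿
⠀⠀⠀⠀⠀⠀⠀⠀⠿⠿⠿⠿⠿
⠀⠀⠀⠀⠀⠀⠀⠀⠿⠿⠿⠿⠿
⠀⠀⠀⠀⠀⠀⠀⠀⠿⠿⠿⠿⠿
⠀⠀⠀⠀⠀⠀⠀⠀⠿⠿⠿⠿⠿

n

⠀⠀⠀⠀⠀⠀⠀⠀⠿⠿⠿⠿⠿
⠀⠀⠀⠀⠀⠀⠀⠀⠿⠿⠿⠿⠿
⠀⠀⠀⠀⠀⠀⠀⠀⠿⠿⠿⠿⠿
⠀⠀⠀⠀⠀⠀⠀⠀⠿⠿⠿⠿⠿
⠀⠀⠀⠀⠒⠒⠒⠒⠿⠿⠿⠿⠿
⠀⠀⠀⠀⠒⣿⠒⣿⠿⠿⠿⠿⠿
⠀⠀⠀⠀⠒⣿⣾⣿⠿⠿⠿⠿⠿
⠀⠀⠀⠀⣿⠒⣿⣿⠿⠿⠿⠿⠿
⠀⠀⠀⠀⠴⣿⣿⠿⠿⠿⠿⠿⠿
⠀⠀⠀⠀⠿⠒⠴⣿⠿⠿⠿⠿⠿
⠀⠀⠀⠀⠀⠀⠀⠀⠿⠿⠿⠿⠿
⠀⠀⠀⠀⠀⠀⠀⠀⠿⠿⠿⠿⠿
⠀⠀⠀⠀⠀⠀⠀⠀⠿⠿⠿⠿⠿

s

⠀⠀⠀⠀⠀⠀⠀⠀⠿⠿⠿⠿⠿
⠀⠀⠀⠀⠀⠀⠀⠀⠿⠿⠿⠿⠿
⠀⠀⠀⠀⠀⠀⠀⠀⠿⠿⠿⠿⠿
⠀⠀⠀⠀⠒⠒⠒⠒⠿⠿⠿⠿⠿
⠀⠀⠀⠀⠒⣿⠒⣿⠿⠿⠿⠿⠿
⠀⠀⠀⠀⠒⣿⣿⣿⠿⠿⠿⠿⠿
⠀⠀⠀⠀⣿⠒⣾⣿⠿⠿⠿⠿⠿
⠀⠀⠀⠀⠴⣿⣿⠿⠿⠿⠿⠿⠿
⠀⠀⠀⠀⠿⠒⠴⣿⠿⠿⠿⠿⠿
⠀⠀⠀⠀⠀⠀⠀⠀⠿⠿⠿⠿⠿
⠀⠀⠀⠀⠀⠀⠀⠀⠿⠿⠿⠿⠿
⠀⠀⠀⠀⠀⠀⠀⠀⠿⠿⠿⠿⠿
⠀⠀⠀⠀⠀⠀⠀⠀⠿⠿⠿⠿⠿

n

⠀⠀⠀⠀⠀⠀⠀⠀⠿⠿⠿⠿⠿
⠀⠀⠀⠀⠀⠀⠀⠀⠿⠿⠿⠿⠿
⠀⠀⠀⠀⠀⠀⠀⠀⠿⠿⠿⠿⠿
⠀⠀⠀⠀⠀⠀⠀⠀⠿⠿⠿⠿⠿
⠀⠀⠀⠀⠒⠒⠒⠒⠿⠿⠿⠿⠿
⠀⠀⠀⠀⠒⣿⠒⣿⠿⠿⠿⠿⠿
⠀⠀⠀⠀⠒⣿⣾⣿⠿⠿⠿⠿⠿
⠀⠀⠀⠀⣿⠒⣿⣿⠿⠿⠿⠿⠿
⠀⠀⠀⠀⠴⣿⣿⠿⠿⠿⠿⠿⠿
⠀⠀⠀⠀⠿⠒⠴⣿⠿⠿⠿⠿⠿
⠀⠀⠀⠀⠀⠀⠀⠀⠿⠿⠿⠿⠿
⠀⠀⠀⠀⠀⠀⠀⠀⠿⠿⠿⠿⠿
⠀⠀⠀⠀⠀⠀⠀⠀⠿⠿⠿⠿⠿

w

⠀⠀⠀⠀⠀⠀⠀⠀⠀⠿⠿⠿⠿
⠀⠀⠀⠀⠀⠀⠀⠀⠀⠿⠿⠿⠿
⠀⠀⠀⠀⠀⠀⠀⠀⠀⠿⠿⠿⠿
⠀⠀⠀⠀⠀⠀⠀⠀⠀⠿⠿⠿⠿
⠀⠀⠀⠀⠒⠒⠒⠒⠒⠿⠿⠿⠿
⠀⠀⠀⠀⠒⠒⣿⠒⣿⠿⠿⠿⠿
⠀⠀⠀⠀⠴⠒⣾⣿⣿⠿⠿⠿⠿
⠀⠀⠀⠀⠒⣿⠒⣿⣿⠿⠿⠿⠿
⠀⠀⠀⠀⠒⠴⣿⣿⠿⠿⠿⠿⠿
⠀⠀⠀⠀⠀⠿⠒⠴⣿⠿⠿⠿⠿
⠀⠀⠀⠀⠀⠀⠀⠀⠀⠿⠿⠿⠿
⠀⠀⠀⠀⠀⠀⠀⠀⠀⠿⠿⠿⠿
⠀⠀⠀⠀⠀⠀⠀⠀⠀⠿⠿⠿⠿

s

⠀⠀⠀⠀⠀⠀⠀⠀⠀⠿⠿⠿⠿
⠀⠀⠀⠀⠀⠀⠀⠀⠀⠿⠿⠿⠿
⠀⠀⠀⠀⠀⠀⠀⠀⠀⠿⠿⠿⠿
⠀⠀⠀⠀⠒⠒⠒⠒⠒⠿⠿⠿⠿
⠀⠀⠀⠀⠒⠒⣿⠒⣿⠿⠿⠿⠿
⠀⠀⠀⠀⠴⠒⣿⣿⣿⠿⠿⠿⠿
⠀⠀⠀⠀⠒⣿⣾⣿⣿⠿⠿⠿⠿
⠀⠀⠀⠀⠒⠴⣿⣿⠿⠿⠿⠿⠿
⠀⠀⠀⠀⠂⠿⠒⠴⣿⠿⠿⠿⠿
⠀⠀⠀⠀⠀⠀⠀⠀⠀⠿⠿⠿⠿
⠀⠀⠀⠀⠀⠀⠀⠀⠀⠿⠿⠿⠿
⠀⠀⠀⠀⠀⠀⠀⠀⠀⠿⠿⠿⠿
⠀⠀⠀⠀⠀⠀⠀⠀⠀⠿⠿⠿⠿

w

⠀⠀⠀⠀⠀⠀⠀⠀⠀⠀⠿⠿⠿
⠀⠀⠀⠀⠀⠀⠀⠀⠀⠀⠿⠿⠿
⠀⠀⠀⠀⠀⠀⠀⠀⠀⠀⠿⠿⠿
⠀⠀⠀⠀⠀⠒⠒⠒⠒⠒⠿⠿⠿
⠀⠀⠀⠀⠿⠒⠒⣿⠒⣿⠿⠿⠿
⠀⠀⠀⠀⠂⠴⠒⣿⣿⣿⠿⠿⠿
⠀⠀⠀⠀⠒⠒⣾⠒⣿⣿⠿⠿⠿
⠀⠀⠀⠀⠿⠒⠴⣿⣿⠿⠿⠿⠿
⠀⠀⠀⠀⠴⠂⠿⠒⠴⣿⠿⠿⠿
⠀⠀⠀⠀⠀⠀⠀⠀⠀⠀⠿⠿⠿
⠀⠀⠀⠀⠀⠀⠀⠀⠀⠀⠿⠿⠿
⠀⠀⠀⠀⠀⠀⠀⠀⠀⠀⠿⠿⠿
⠀⠀⠀⠀⠀⠀⠀⠀⠀⠀⠿⠿⠿

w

⠀⠀⠀⠀⠀⠀⠀⠀⠀⠀⠀⠿⠿
⠀⠀⠀⠀⠀⠀⠀⠀⠀⠀⠀⠿⠿
⠀⠀⠀⠀⠀⠀⠀⠀⠀⠀⠀⠿⠿
⠀⠀⠀⠀⠀⠀⠒⠒⠒⠒⠒⠿⠿
⠀⠀⠀⠀⠿⠿⠒⠒⣿⠒⣿⠿⠿
⠀⠀⠀⠀⣿⠂⠴⠒⣿⣿⣿⠿⠿
⠀⠀⠀⠀⠴⠒⣾⣿⠒⣿⣿⠿⠿
⠀⠀⠀⠀⠂⠿⠒⠴⣿⣿⠿⠿⠿
⠀⠀⠀⠀⠒⠴⠂⠿⠒⠴⣿⠿⠿
⠀⠀⠀⠀⠀⠀⠀⠀⠀⠀⠀⠿⠿
⠀⠀⠀⠀⠀⠀⠀⠀⠀⠀⠀⠿⠿
⠀⠀⠀⠀⠀⠀⠀⠀⠀⠀⠀⠿⠿
⠀⠀⠀⠀⠀⠀⠀⠀⠀⠀⠀⠿⠿

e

⠀⠀⠀⠀⠀⠀⠀⠀⠀⠀⠿⠿⠿
⠀⠀⠀⠀⠀⠀⠀⠀⠀⠀⠿⠿⠿
⠀⠀⠀⠀⠀⠀⠀⠀⠀⠀⠿⠿⠿
⠀⠀⠀⠀⠀⠒⠒⠒⠒⠒⠿⠿⠿
⠀⠀⠀⠿⠿⠒⠒⣿⠒⣿⠿⠿⠿
⠀⠀⠀⣿⠂⠴⠒⣿⣿⣿⠿⠿⠿
⠀⠀⠀⠴⠒⠒⣾⠒⣿⣿⠿⠿⠿
⠀⠀⠀⠂⠿⠒⠴⣿⣿⠿⠿⠿⠿
⠀⠀⠀⠒⠴⠂⠿⠒⠴⣿⠿⠿⠿
⠀⠀⠀⠀⠀⠀⠀⠀⠀⠀⠿⠿⠿
⠀⠀⠀⠀⠀⠀⠀⠀⠀⠀⠿⠿⠿
⠀⠀⠀⠀⠀⠀⠀⠀⠀⠀⠿⠿⠿
⠀⠀⠀⠀⠀⠀⠀⠀⠀⠀⠿⠿⠿

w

⠀⠀⠀⠀⠀⠀⠀⠀⠀⠀⠀⠿⠿
⠀⠀⠀⠀⠀⠀⠀⠀⠀⠀⠀⠿⠿
⠀⠀⠀⠀⠀⠀⠀⠀⠀⠀⠀⠿⠿
⠀⠀⠀⠀⠀⠀⠒⠒⠒⠒⠒⠿⠿
⠀⠀⠀⠀⠿⠿⠒⠒⣿⠒⣿⠿⠿
⠀⠀⠀⠀⣿⠂⠴⠒⣿⣿⣿⠿⠿
⠀⠀⠀⠀⠴⠒⣾⣿⠒⣿⣿⠿⠿
⠀⠀⠀⠀⠂⠿⠒⠴⣿⣿⠿⠿⠿
⠀⠀⠀⠀⠒⠴⠂⠿⠒⠴⣿⠿⠿
⠀⠀⠀⠀⠀⠀⠀⠀⠀⠀⠀⠿⠿
⠀⠀⠀⠀⠀⠀⠀⠀⠀⠀⠀⠿⠿
⠀⠀⠀⠀⠀⠀⠀⠀⠀⠀⠀⠿⠿
⠀⠀⠀⠀⠀⠀⠀⠀⠀⠀⠀⠿⠿

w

⠀⠀⠀⠀⠀⠀⠀⠀⠀⠀⠀⠀⠿
⠀⠀⠀⠀⠀⠀⠀⠀⠀⠀⠀⠀⠿
⠀⠀⠀⠀⠀⠀⠀⠀⠀⠀⠀⠀⠿
⠀⠀⠀⠀⠀⠀⠀⠒⠒⠒⠒⠒⠿
⠀⠀⠀⠀⣿⠿⠿⠒⠒⣿⠒⣿⠿
⠀⠀⠀⠀⣿⣿⠂⠴⠒⣿⣿⣿⠿
⠀⠀⠀⠀⠿⠴⣾⠒⣿⠒⣿⣿⠿
⠀⠀⠀⠀⠂⠂⠿⠒⠴⣿⣿⠿⠿
⠀⠀⠀⠀⠂⠒⠴⠂⠿⠒⠴⣿⠿
⠀⠀⠀⠀⠀⠀⠀⠀⠀⠀⠀⠀⠿
⠀⠀⠀⠀⠀⠀⠀⠀⠀⠀⠀⠀⠿
⠀⠀⠀⠀⠀⠀⠀⠀⠀⠀⠀⠀⠿
⠀⠀⠀⠀⠀⠀⠀⠀⠀⠀⠀⠀⠿

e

⠀⠀⠀⠀⠀⠀⠀⠀⠀⠀⠀⠿⠿
⠀⠀⠀⠀⠀⠀⠀⠀⠀⠀⠀⠿⠿
⠀⠀⠀⠀⠀⠀⠀⠀⠀⠀⠀⠿⠿
⠀⠀⠀⠀⠀⠀⠒⠒⠒⠒⠒⠿⠿
⠀⠀⠀⣿⠿⠿⠒⠒⣿⠒⣿⠿⠿
⠀⠀⠀⣿⣿⠂⠴⠒⣿⣿⣿⠿⠿
⠀⠀⠀⠿⠴⠒⣾⣿⠒⣿⣿⠿⠿
⠀⠀⠀⠂⠂⠿⠒⠴⣿⣿⠿⠿⠿
⠀⠀⠀⠂⠒⠴⠂⠿⠒⠴⣿⠿⠿
⠀⠀⠀⠀⠀⠀⠀⠀⠀⠀⠀⠿⠿
⠀⠀⠀⠀⠀⠀⠀⠀⠀⠀⠀⠿⠿
⠀⠀⠀⠀⠀⠀⠀⠀⠀⠀⠀⠿⠿
⠀⠀⠀⠀⠀⠀⠀⠀⠀⠀⠀⠿⠿

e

⠀⠀⠀⠀⠀⠀⠀⠀⠀⠀⠿⠿⠿
⠀⠀⠀⠀⠀⠀⠀⠀⠀⠀⠿⠿⠿
⠀⠀⠀⠀⠀⠀⠀⠀⠀⠀⠿⠿⠿
⠀⠀⠀⠀⠀⠒⠒⠒⠒⠒⠿⠿⠿
⠀⠀⣿⠿⠿⠒⠒⣿⠒⣿⠿⠿⠿
⠀⠀⣿⣿⠂⠴⠒⣿⣿⣿⠿⠿⠿
⠀⠀⠿⠴⠒⠒⣾⠒⣿⣿⠿⠿⠿
⠀⠀⠂⠂⠿⠒⠴⣿⣿⠿⠿⠿⠿
⠀⠀⠂⠒⠴⠂⠿⠒⠴⣿⠿⠿⠿
⠀⠀⠀⠀⠀⠀⠀⠀⠀⠀⠿⠿⠿
⠀⠀⠀⠀⠀⠀⠀⠀⠀⠀⠿⠿⠿
⠀⠀⠀⠀⠀⠀⠀⠀⠀⠀⠿⠿⠿
⠀⠀⠀⠀⠀⠀⠀⠀⠀⠀⠿⠿⠿

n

⠀⠀⠀⠀⠀⠀⠀⠀⠀⠀⠿⠿⠿
⠀⠀⠀⠀⠀⠀⠀⠀⠀⠀⠿⠿⠿
⠀⠀⠀⠀⠀⠀⠀⠀⠀⠀⠿⠿⠿
⠀⠀⠀⠀⠀⠀⠀⠀⠀⠀⠿⠿⠿
⠀⠀⠀⠀⣿⠒⠒⠒⠒⠒⠿⠿⠿
⠀⠀⣿⠿⠿⠒⠒⣿⠒⣿⠿⠿⠿
⠀⠀⣿⣿⠂⠴⣾⣿⣿⣿⠿⠿⠿
⠀⠀⠿⠴⠒⠒⣿⠒⣿⣿⠿⠿⠿
⠀⠀⠂⠂⠿⠒⠴⣿⣿⠿⠿⠿⠿
⠀⠀⠂⠒⠴⠂⠿⠒⠴⣿⠿⠿⠿
⠀⠀⠀⠀⠀⠀⠀⠀⠀⠀⠿⠿⠿
⠀⠀⠀⠀⠀⠀⠀⠀⠀⠀⠿⠿⠿
⠀⠀⠀⠀⠀⠀⠀⠀⠀⠀⠿⠿⠿

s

⠀⠀⠀⠀⠀⠀⠀⠀⠀⠀⠿⠿⠿
⠀⠀⠀⠀⠀⠀⠀⠀⠀⠀⠿⠿⠿
⠀⠀⠀⠀⠀⠀⠀⠀⠀⠀⠿⠿⠿
⠀⠀⠀⠀⣿⠒⠒⠒⠒⠒⠿⠿⠿
⠀⠀⣿⠿⠿⠒⠒⣿⠒⣿⠿⠿⠿
⠀⠀⣿⣿⠂⠴⠒⣿⣿⣿⠿⠿⠿
⠀⠀⠿⠴⠒⠒⣾⠒⣿⣿⠿⠿⠿
⠀⠀⠂⠂⠿⠒⠴⣿⣿⠿⠿⠿⠿
⠀⠀⠂⠒⠴⠂⠿⠒⠴⣿⠿⠿⠿
⠀⠀⠀⠀⠀⠀⠀⠀⠀⠀⠿⠿⠿
⠀⠀⠀⠀⠀⠀⠀⠀⠀⠀⠿⠿⠿
⠀⠀⠀⠀⠀⠀⠀⠀⠀⠀⠿⠿⠿
⠀⠀⠀⠀⠀⠀⠀⠀⠀⠀⠿⠿⠿

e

⠀⠀⠀⠀⠀⠀⠀⠀⠀⠿⠿⠿⠿
⠀⠀⠀⠀⠀⠀⠀⠀⠀⠿⠿⠿⠿
⠀⠀⠀⠀⠀⠀⠀⠀⠀⠿⠿⠿⠿
⠀⠀⠀⣿⠒⠒⠒⠒⠒⠿⠿⠿⠿
⠀⣿⠿⠿⠒⠒⣿⠒⣿⠿⠿⠿⠿
⠀⣿⣿⠂⠴⠒⣿⣿⣿⠿⠿⠿⠿
⠀⠿⠴⠒⠒⣿⣾⣿⣿⠿⠿⠿⠿
⠀⠂⠂⠿⠒⠴⣿⣿⠿⠿⠿⠿⠿
⠀⠂⠒⠴⠂⠿⠒⠴⣿⠿⠿⠿⠿
⠀⠀⠀⠀⠀⠀⠀⠀⠀⠿⠿⠿⠿
⠀⠀⠀⠀⠀⠀⠀⠀⠀⠿⠿⠿⠿
⠀⠀⠀⠀⠀⠀⠀⠀⠀⠿⠿⠿⠿
⠀⠀⠀⠀⠀⠀⠀⠀⠀⠿⠿⠿⠿

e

⠀⠀⠀⠀⠀⠀⠀⠀⠿⠿⠿⠿⠿
⠀⠀⠀⠀⠀⠀⠀⠀⠿⠿⠿⠿⠿
⠀⠀⠀⠀⠀⠀⠀⠀⠿⠿⠿⠿⠿
⠀⠀⣿⠒⠒⠒⠒⠒⠿⠿⠿⠿⠿
⣿⠿⠿⠒⠒⣿⠒⣿⠿⠿⠿⠿⠿
⣿⣿⠂⠴⠒⣿⣿⣿⠿⠿⠿⠿⠿
⠿⠴⠒⠒⣿⠒⣾⣿⠿⠿⠿⠿⠿
⠂⠂⠿⠒⠴⣿⣿⠿⠿⠿⠿⠿⠿
⠂⠒⠴⠂⠿⠒⠴⣿⠿⠿⠿⠿⠿
⠀⠀⠀⠀⠀⠀⠀⠀⠿⠿⠿⠿⠿
⠀⠀⠀⠀⠀⠀⠀⠀⠿⠿⠿⠿⠿
⠀⠀⠀⠀⠀⠀⠀⠀⠿⠿⠿⠿⠿
⠀⠀⠀⠀⠀⠀⠀⠀⠿⠿⠿⠿⠿

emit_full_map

⠀⠀⣿⠒⠒⠒⠒⠒
⣿⠿⠿⠒⠒⣿⠒⣿
⣿⣿⠂⠴⠒⣿⣿⣿
⠿⠴⠒⠒⣿⠒⣾⣿
⠂⠂⠿⠒⠴⣿⣿⠿
⠂⠒⠴⠂⠿⠒⠴⣿


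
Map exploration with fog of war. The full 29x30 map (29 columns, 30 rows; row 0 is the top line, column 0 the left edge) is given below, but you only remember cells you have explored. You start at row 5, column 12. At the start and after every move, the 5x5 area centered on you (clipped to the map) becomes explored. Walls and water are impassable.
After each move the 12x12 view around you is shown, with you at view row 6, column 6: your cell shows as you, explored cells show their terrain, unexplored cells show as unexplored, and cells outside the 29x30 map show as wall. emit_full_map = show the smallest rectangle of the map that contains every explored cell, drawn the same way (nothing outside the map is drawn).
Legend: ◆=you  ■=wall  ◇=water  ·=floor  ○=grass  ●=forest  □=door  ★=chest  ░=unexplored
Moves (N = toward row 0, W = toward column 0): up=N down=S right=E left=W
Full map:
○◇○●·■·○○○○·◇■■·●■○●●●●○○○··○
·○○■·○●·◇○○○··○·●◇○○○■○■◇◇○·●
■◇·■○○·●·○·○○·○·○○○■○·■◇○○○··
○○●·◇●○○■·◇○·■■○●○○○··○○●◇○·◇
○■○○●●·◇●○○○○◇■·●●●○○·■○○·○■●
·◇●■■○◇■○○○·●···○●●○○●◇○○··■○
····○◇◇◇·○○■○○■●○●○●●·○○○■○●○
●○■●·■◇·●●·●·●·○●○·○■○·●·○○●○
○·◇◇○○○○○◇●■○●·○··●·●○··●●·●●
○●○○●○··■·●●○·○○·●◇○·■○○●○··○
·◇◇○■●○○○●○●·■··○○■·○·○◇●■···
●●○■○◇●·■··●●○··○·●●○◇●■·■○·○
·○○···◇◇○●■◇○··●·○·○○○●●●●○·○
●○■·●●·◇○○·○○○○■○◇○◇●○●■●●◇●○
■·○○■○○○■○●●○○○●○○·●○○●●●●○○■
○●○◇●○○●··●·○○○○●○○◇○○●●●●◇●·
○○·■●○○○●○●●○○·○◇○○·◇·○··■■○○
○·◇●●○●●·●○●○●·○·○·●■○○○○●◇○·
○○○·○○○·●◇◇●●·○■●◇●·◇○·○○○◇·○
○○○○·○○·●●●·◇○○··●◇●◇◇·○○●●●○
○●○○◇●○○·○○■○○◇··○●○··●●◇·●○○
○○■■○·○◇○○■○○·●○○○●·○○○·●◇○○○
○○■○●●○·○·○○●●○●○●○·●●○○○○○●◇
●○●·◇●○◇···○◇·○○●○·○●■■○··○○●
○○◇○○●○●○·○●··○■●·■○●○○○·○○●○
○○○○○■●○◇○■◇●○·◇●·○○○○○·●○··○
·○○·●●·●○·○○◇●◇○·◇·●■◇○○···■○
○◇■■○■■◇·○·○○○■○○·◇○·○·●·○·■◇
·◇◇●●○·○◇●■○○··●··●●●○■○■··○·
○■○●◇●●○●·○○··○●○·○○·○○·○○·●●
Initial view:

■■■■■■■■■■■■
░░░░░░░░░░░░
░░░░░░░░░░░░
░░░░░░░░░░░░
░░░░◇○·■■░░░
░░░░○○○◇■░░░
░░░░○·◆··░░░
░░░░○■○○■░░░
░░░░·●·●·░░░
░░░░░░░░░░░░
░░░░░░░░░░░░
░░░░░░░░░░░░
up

■■■■■■■■■■■■
■■■■■■■■■■■■
░░░░░░░░░░░░
░░░░░░░░░░░░
░░░░·○○·○░░░
░░░░◇○·■■░░░
░░░░○○◆◇■░░░
░░░░○·●··░░░
░░░░○■○○■░░░
░░░░·●·●·░░░
░░░░░░░░░░░░
░░░░░░░░░░░░

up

■■■■■■■■■■■■
■■■■■■■■■■■■
■■■■■■■■■■■■
░░░░░░░░░░░░
░░░░○○··○░░░
░░░░·○○·○░░░
░░░░◇○◆■■░░░
░░░░○○○◇■░░░
░░░░○·●··░░░
░░░░○■○○■░░░
░░░░·●·●·░░░
░░░░░░░░░░░░

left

■■■■■■■■■■■■
■■■■■■■■■■■■
■■■■■■■■■■■■
░░░░░░░░░░░░
░░░░○○○··○░░
░░░░○·○○·○░░
░░░░·◇◆·■■░░
░░░░○○○○◇■░░
░░░░○○·●··░░
░░░░░○■○○■░░
░░░░░·●·●·░░
░░░░░░░░░░░░

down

■■■■■■■■■■■■
■■■■■■■■■■■■
░░░░░░░░░░░░
░░░░○○○··○░░
░░░░○·○○·○░░
░░░░·◇○·■■░░
░░░░○○◆○◇■░░
░░░░○○·●··░░
░░░░○○■○○■░░
░░░░░·●·●·░░
░░░░░░░░░░░░
░░░░░░░░░░░░

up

■■■■■■■■■■■■
■■■■■■■■■■■■
■■■■■■■■■■■■
░░░░░░░░░░░░
░░░░○○○··○░░
░░░░○·○○·○░░
░░░░·◇◆·■■░░
░░░░○○○○◇■░░
░░░░○○·●··░░
░░░░○○■○○■░░
░░░░░·●·●·░░
░░░░░░░░░░░░

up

■■■■■■■■■■■■
■■■■■■■■■■■■
■■■■■■■■■■■■
■■■■■■■■■■■■
░░░░○○·◇■░░░
░░░░○○○··○░░
░░░░○·◆○·○░░
░░░░·◇○·■■░░
░░░░○○○○◇■░░
░░░░○○·●··░░
░░░░○○■○○■░░
░░░░░·●·●·░░

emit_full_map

○○·◇■░
○○○··○
○·◆○·○
·◇○·■■
○○○○◇■
○○·●··
○○■○○■
░·●·●·

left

■■■■■■■■■■■■
■■■■■■■■■■■■
■■■■■■■■■■■■
■■■■■■■■■■■■
░░░░○○○·◇■░░
░░░░◇○○○··○░
░░░░·○◆○○·○░
░░░░■·◇○·■■░
░░░░●○○○○◇■░
░░░░░○○·●··░
░░░░░○○■○○■░
░░░░░░·●·●·░

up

■■■■■■■■■■■■
■■■■■■■■■■■■
■■■■■■■■■■■■
■■■■■■■■■■■■
■■■■■■■■■■■■
░░░░○○○·◇■░░
░░░░◇○◆○··○░
░░░░·○·○○·○░
░░░░■·◇○·■■░
░░░░●○○○○◇■░
░░░░░○○·●··░
░░░░░○○■○○■░

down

■■■■■■■■■■■■
■■■■■■■■■■■■
■■■■■■■■■■■■
■■■■■■■■■■■■
░░░░○○○·◇■░░
░░░░◇○○○··○░
░░░░·○◆○○·○░
░░░░■·◇○·■■░
░░░░●○○○○◇■░
░░░░░○○·●··░
░░░░░○○■○○■░
░░░░░░·●·●·░

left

■■■■■■■■■■■■
■■■■■■■■■■■■
■■■■■■■■■■■■
■■■■■■■■■■■■
░░░░○○○○·◇■░
░░░░·◇○○○··○
░░░░●·◆·○○·○
░░░░○■·◇○·■■
░░░░◇●○○○○◇■
░░░░░░○○·●··
░░░░░░○○■○○■
░░░░░░░·●·●·

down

■■■■■■■■■■■■
■■■■■■■■■■■■
■■■■■■■■■■■■
░░░░○○○○·◇■░
░░░░·◇○○○··○
░░░░●·○·○○·○
░░░░○■◆◇○·■■
░░░░◇●○○○○◇■
░░░░■○○○·●··
░░░░░░○○■○○■
░░░░░░░·●·●·
░░░░░░░░░░░░

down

■■■■■■■■■■■■
■■■■■■■■■■■■
░░░░○○○○·◇■░
░░░░·◇○○○··○
░░░░●·○·○○·○
░░░░○■·◇○·■■
░░░░◇●◆○○○◇■
░░░░■○○○·●··
░░░░◇·○○■○○■
░░░░░░░·●·●·
░░░░░░░░░░░░
░░░░░░░░░░░░

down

■■■■■■■■■■■■
░░░░○○○○·◇■░
░░░░·◇○○○··○
░░░░●·○·○○·○
░░░░○■·◇○·■■
░░░░◇●○○○○◇■
░░░░■○◆○·●··
░░░░◇·○○■○○■
░░░░·●●·●·●·
░░░░░░░░░░░░
░░░░░░░░░░░░
░░░░░░░░░░░░

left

■■■■■■■■■■■■
░░░░░○○○○·◇■
░░░░░·◇○○○··
░░░░░●·○·○○·
░░░░○○■·◇○·■
░░░░·◇●○○○○◇
░░░░◇■◆○○·●·
░░░░◇◇·○○■○○
░░░░◇·●●·●·●
░░░░░░░░░░░░
░░░░░░░░░░░░
░░░░░░░░░░░░

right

■■■■■■■■■■■■
░░░░○○○○·◇■░
░░░░·◇○○○··○
░░░░●·○·○○·○
░░░○○■·◇○·■■
░░░·◇●○○○○◇■
░░░◇■○◆○·●··
░░░◇◇·○○■○○■
░░░◇·●●·●·●·
░░░░░░░░░░░░
░░░░░░░░░░░░
░░░░░░░░░░░░

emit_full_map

░○○○○·◇■░
░·◇○○○··○
░●·○·○○·○
○○■·◇○·■■
·◇●○○○○◇■
◇■○◆○·●··
◇◇·○○■○○■
◇·●●·●·●·

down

░░░░○○○○·◇■░
░░░░·◇○○○··○
░░░░●·○·○○·○
░░░○○■·◇○·■■
░░░·◇●○○○○◇■
░░░◇■○○○·●··
░░░◇◇·◆○■○○■
░░░◇·●●·●·●·
░░░░○○◇●■░░░
░░░░░░░░░░░░
░░░░░░░░░░░░
░░░░░░░░░░░░

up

■■■■■■■■■■■■
░░░░○○○○·◇■░
░░░░·◇○○○··○
░░░░●·○·○○·○
░░░○○■·◇○·■■
░░░·◇●○○○○◇■
░░░◇■○◆○·●··
░░░◇◇·○○■○○■
░░░◇·●●·●·●·
░░░░○○◇●■░░░
░░░░░░░░░░░░
░░░░░░░░░░░░

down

░░░░○○○○·◇■░
░░░░·◇○○○··○
░░░░●·○·○○·○
░░░○○■·◇○·■■
░░░·◇●○○○○◇■
░░░◇■○○○·●··
░░░◇◇·◆○■○○■
░░░◇·●●·●·●·
░░░░○○◇●■░░░
░░░░░░░░░░░░
░░░░░░░░░░░░
░░░░░░░░░░░░

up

■■■■■■■■■■■■
░░░░○○○○·◇■░
░░░░·◇○○○··○
░░░░●·○·○○·○
░░░○○■·◇○·■■
░░░·◇●○○○○◇■
░░░◇■○◆○·●··
░░░◇◇·○○■○○■
░░░◇·●●·●·●·
░░░░○○◇●■░░░
░░░░░░░░░░░░
░░░░░░░░░░░░

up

■■■■■■■■■■■■
■■■■■■■■■■■■
░░░░○○○○·◇■░
░░░░·◇○○○··○
░░░░●·○·○○·○
░░░○○■·◇○·■■
░░░·◇●◆○○○◇■
░░░◇■○○○·●··
░░░◇◇·○○■○○■
░░░◇·●●·●·●·
░░░░○○◇●■░░░
░░░░░░░░░░░░

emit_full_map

░○○○○·◇■░
░·◇○○○··○
░●·○·○○·○
○○■·◇○·■■
·◇●◆○○○◇■
◇■○○○·●··
◇◇·○○■○○■
◇·●●·●·●·
░○○◇●■░░░


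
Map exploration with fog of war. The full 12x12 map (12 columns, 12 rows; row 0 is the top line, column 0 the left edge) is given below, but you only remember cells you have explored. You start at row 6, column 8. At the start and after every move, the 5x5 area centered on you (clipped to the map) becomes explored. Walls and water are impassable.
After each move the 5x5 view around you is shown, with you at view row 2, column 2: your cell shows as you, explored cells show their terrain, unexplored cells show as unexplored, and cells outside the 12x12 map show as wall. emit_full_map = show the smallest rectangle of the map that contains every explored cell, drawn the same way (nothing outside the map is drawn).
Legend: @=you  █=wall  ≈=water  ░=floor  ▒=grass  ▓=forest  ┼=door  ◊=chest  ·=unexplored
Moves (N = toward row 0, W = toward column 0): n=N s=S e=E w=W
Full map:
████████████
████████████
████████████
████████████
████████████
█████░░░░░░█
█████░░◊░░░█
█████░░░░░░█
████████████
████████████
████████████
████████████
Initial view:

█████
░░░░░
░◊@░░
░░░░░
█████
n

█████
█████
░░@░░
░◊░░░
░░░░░

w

█████
█████
░░@░░
░░◊░░
░░░░░

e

█████
█████
░░@░░
░◊░░░
░░░░░

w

█████
█████
░░@░░
░░◊░░
░░░░░


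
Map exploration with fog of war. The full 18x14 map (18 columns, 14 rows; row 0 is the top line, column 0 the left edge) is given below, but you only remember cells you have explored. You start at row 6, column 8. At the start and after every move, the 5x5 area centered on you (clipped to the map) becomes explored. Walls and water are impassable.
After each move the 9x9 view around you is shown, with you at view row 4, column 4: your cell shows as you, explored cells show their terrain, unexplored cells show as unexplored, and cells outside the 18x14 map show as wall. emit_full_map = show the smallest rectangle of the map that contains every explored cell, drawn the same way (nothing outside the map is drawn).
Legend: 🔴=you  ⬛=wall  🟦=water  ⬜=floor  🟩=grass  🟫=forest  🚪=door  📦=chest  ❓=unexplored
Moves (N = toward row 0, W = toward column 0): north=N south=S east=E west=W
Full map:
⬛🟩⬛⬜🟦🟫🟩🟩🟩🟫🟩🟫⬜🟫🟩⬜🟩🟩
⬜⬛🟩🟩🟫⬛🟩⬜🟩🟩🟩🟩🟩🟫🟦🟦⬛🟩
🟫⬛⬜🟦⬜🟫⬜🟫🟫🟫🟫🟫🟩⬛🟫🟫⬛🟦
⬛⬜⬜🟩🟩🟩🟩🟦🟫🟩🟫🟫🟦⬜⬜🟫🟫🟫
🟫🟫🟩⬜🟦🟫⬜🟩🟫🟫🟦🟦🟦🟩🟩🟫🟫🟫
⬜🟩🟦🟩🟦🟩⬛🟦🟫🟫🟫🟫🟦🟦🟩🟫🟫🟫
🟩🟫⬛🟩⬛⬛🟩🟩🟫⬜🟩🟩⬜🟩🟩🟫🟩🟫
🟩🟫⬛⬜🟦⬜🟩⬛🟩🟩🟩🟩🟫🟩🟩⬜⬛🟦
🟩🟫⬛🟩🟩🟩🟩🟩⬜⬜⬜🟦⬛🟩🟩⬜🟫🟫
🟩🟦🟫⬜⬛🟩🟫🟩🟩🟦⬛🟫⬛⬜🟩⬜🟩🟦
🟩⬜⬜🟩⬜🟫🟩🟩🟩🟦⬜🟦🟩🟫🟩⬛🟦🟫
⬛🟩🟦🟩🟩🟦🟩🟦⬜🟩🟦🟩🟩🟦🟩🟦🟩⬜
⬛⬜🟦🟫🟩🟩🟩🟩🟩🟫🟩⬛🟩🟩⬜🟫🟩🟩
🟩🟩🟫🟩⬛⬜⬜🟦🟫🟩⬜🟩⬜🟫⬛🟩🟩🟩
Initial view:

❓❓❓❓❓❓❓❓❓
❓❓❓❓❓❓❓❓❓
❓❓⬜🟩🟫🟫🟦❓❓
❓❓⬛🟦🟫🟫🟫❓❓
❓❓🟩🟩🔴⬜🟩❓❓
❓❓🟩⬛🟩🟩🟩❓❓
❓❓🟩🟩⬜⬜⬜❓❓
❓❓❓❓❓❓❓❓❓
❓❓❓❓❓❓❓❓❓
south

❓❓❓❓❓❓❓❓❓
❓❓⬜🟩🟫🟫🟦❓❓
❓❓⬛🟦🟫🟫🟫❓❓
❓❓🟩🟩🟫⬜🟩❓❓
❓❓🟩⬛🔴🟩🟩❓❓
❓❓🟩🟩⬜⬜⬜❓❓
❓❓🟫🟩🟩🟦⬛❓❓
❓❓❓❓❓❓❓❓❓
❓❓❓❓❓❓❓❓❓

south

❓❓⬜🟩🟫🟫🟦❓❓
❓❓⬛🟦🟫🟫🟫❓❓
❓❓🟩🟩🟫⬜🟩❓❓
❓❓🟩⬛🟩🟩🟩❓❓
❓❓🟩🟩🔴⬜⬜❓❓
❓❓🟫🟩🟩🟦⬛❓❓
❓❓🟩🟩🟩🟦⬜❓❓
❓❓❓❓❓❓❓❓❓
❓❓❓❓❓❓❓❓❓

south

❓❓⬛🟦🟫🟫🟫❓❓
❓❓🟩🟩🟫⬜🟩❓❓
❓❓🟩⬛🟩🟩🟩❓❓
❓❓🟩🟩⬜⬜⬜❓❓
❓❓🟫🟩🔴🟦⬛❓❓
❓❓🟩🟩🟩🟦⬜❓❓
❓❓🟩🟦⬜🟩🟦❓❓
❓❓❓❓❓❓❓❓❓
❓❓❓❓❓❓❓❓❓

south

❓❓🟩🟩🟫⬜🟩❓❓
❓❓🟩⬛🟩🟩🟩❓❓
❓❓🟩🟩⬜⬜⬜❓❓
❓❓🟫🟩🟩🟦⬛❓❓
❓❓🟩🟩🔴🟦⬜❓❓
❓❓🟩🟦⬜🟩🟦❓❓
❓❓🟩🟩🟩🟫🟩❓❓
❓❓❓❓❓❓❓❓❓
⬛⬛⬛⬛⬛⬛⬛⬛⬛

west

❓❓❓🟩🟩🟫⬜🟩❓
❓❓❓🟩⬛🟩🟩🟩❓
❓❓🟩🟩🟩⬜⬜⬜❓
❓❓🟩🟫🟩🟩🟦⬛❓
❓❓🟫🟩🔴🟩🟦⬜❓
❓❓🟦🟩🟦⬜🟩🟦❓
❓❓🟩🟩🟩🟩🟫🟩❓
❓❓❓❓❓❓❓❓❓
⬛⬛⬛⬛⬛⬛⬛⬛⬛

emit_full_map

❓⬜🟩🟫🟫🟦
❓⬛🟦🟫🟫🟫
❓🟩🟩🟫⬜🟩
❓🟩⬛🟩🟩🟩
🟩🟩🟩⬜⬜⬜
🟩🟫🟩🟩🟦⬛
🟫🟩🔴🟩🟦⬜
🟦🟩🟦⬜🟩🟦
🟩🟩🟩🟩🟫🟩

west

❓❓❓❓🟩🟩🟫⬜🟩
❓❓❓❓🟩⬛🟩🟩🟩
❓❓🟩🟩🟩🟩⬜⬜⬜
❓❓⬛🟩🟫🟩🟩🟦⬛
❓❓⬜🟫🔴🟩🟩🟦⬜
❓❓🟩🟦🟩🟦⬜🟩🟦
❓❓🟩🟩🟩🟩🟩🟫🟩
❓❓❓❓❓❓❓❓❓
⬛⬛⬛⬛⬛⬛⬛⬛⬛

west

❓❓❓❓❓🟩🟩🟫⬜
❓❓❓❓❓🟩⬛🟩🟩
❓❓🟩🟩🟩🟩🟩⬜⬜
❓❓⬜⬛🟩🟫🟩🟩🟦
❓❓🟩⬜🔴🟩🟩🟩🟦
❓❓🟩🟩🟦🟩🟦⬜🟩
❓❓🟫🟩🟩🟩🟩🟩🟫
❓❓❓❓❓❓❓❓❓
⬛⬛⬛⬛⬛⬛⬛⬛⬛

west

❓❓❓❓❓❓🟩🟩🟫
❓❓❓❓❓❓🟩⬛🟩
❓❓⬛🟩🟩🟩🟩🟩⬜
❓❓🟫⬜⬛🟩🟫🟩🟩
❓❓⬜🟩🔴🟫🟩🟩🟩
❓❓🟦🟩🟩🟦🟩🟦⬜
❓❓🟦🟫🟩🟩🟩🟩🟩
❓❓❓❓❓❓❓❓❓
⬛⬛⬛⬛⬛⬛⬛⬛⬛

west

⬛❓❓❓❓❓❓🟩🟩
⬛❓❓❓❓❓❓🟩⬛
⬛❓🟫⬛🟩🟩🟩🟩🟩
⬛❓🟦🟫⬜⬛🟩🟫🟩
⬛❓⬜⬜🔴⬜🟫🟩🟩
⬛❓🟩🟦🟩🟩🟦🟩🟦
⬛❓⬜🟦🟫🟩🟩🟩🟩
⬛❓❓❓❓❓❓❓❓
⬛⬛⬛⬛⬛⬛⬛⬛⬛

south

⬛❓❓❓❓❓❓🟩⬛
⬛❓🟫⬛🟩🟩🟩🟩🟩
⬛❓🟦🟫⬜⬛🟩🟫🟩
⬛❓⬜⬜🟩⬜🟫🟩🟩
⬛❓🟩🟦🔴🟩🟦🟩🟦
⬛❓⬜🟦🟫🟩🟩🟩🟩
⬛❓🟩🟫🟩⬛⬜❓❓
⬛⬛⬛⬛⬛⬛⬛⬛⬛
⬛⬛⬛⬛⬛⬛⬛⬛⬛

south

⬛❓🟫⬛🟩🟩🟩🟩🟩
⬛❓🟦🟫⬜⬛🟩🟫🟩
⬛❓⬜⬜🟩⬜🟫🟩🟩
⬛❓🟩🟦🟩🟩🟦🟩🟦
⬛❓⬜🟦🔴🟩🟩🟩🟩
⬛❓🟩🟫🟩⬛⬜❓❓
⬛⬛⬛⬛⬛⬛⬛⬛⬛
⬛⬛⬛⬛⬛⬛⬛⬛⬛
⬛⬛⬛⬛⬛⬛⬛⬛⬛

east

❓🟫⬛🟩🟩🟩🟩🟩⬜
❓🟦🟫⬜⬛🟩🟫🟩🟩
❓⬜⬜🟩⬜🟫🟩🟩🟩
❓🟩🟦🟩🟩🟦🟩🟦⬜
❓⬜🟦🟫🔴🟩🟩🟩🟩
❓🟩🟫🟩⬛⬜⬜❓❓
⬛⬛⬛⬛⬛⬛⬛⬛⬛
⬛⬛⬛⬛⬛⬛⬛⬛⬛
⬛⬛⬛⬛⬛⬛⬛⬛⬛

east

🟫⬛🟩🟩🟩🟩🟩⬜⬜
🟦🟫⬜⬛🟩🟫🟩🟩🟦
⬜⬜🟩⬜🟫🟩🟩🟩🟦
🟩🟦🟩🟩🟦🟩🟦⬜🟩
⬜🟦🟫🟩🔴🟩🟩🟩🟫
🟩🟫🟩⬛⬜⬜🟦❓❓
⬛⬛⬛⬛⬛⬛⬛⬛⬛
⬛⬛⬛⬛⬛⬛⬛⬛⬛
⬛⬛⬛⬛⬛⬛⬛⬛⬛

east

⬛🟩🟩🟩🟩🟩⬜⬜⬜
🟫⬜⬛🟩🟫🟩🟩🟦⬛
⬜🟩⬜🟫🟩🟩🟩🟦⬜
🟦🟩🟩🟦🟩🟦⬜🟩🟦
🟦🟫🟩🟩🔴🟩🟩🟫🟩
🟫🟩⬛⬜⬜🟦🟫❓❓
⬛⬛⬛⬛⬛⬛⬛⬛⬛
⬛⬛⬛⬛⬛⬛⬛⬛⬛
⬛⬛⬛⬛⬛⬛⬛⬛⬛

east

🟩🟩🟩🟩🟩⬜⬜⬜❓
⬜⬛🟩🟫🟩🟩🟦⬛❓
🟩⬜🟫🟩🟩🟩🟦⬜❓
🟩🟩🟦🟩🟦⬜🟩🟦❓
🟫🟩🟩🟩🔴🟩🟫🟩❓
🟩⬛⬜⬜🟦🟫🟩❓❓
⬛⬛⬛⬛⬛⬛⬛⬛⬛
⬛⬛⬛⬛⬛⬛⬛⬛⬛
⬛⬛⬛⬛⬛⬛⬛⬛⬛

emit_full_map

❓❓❓❓❓⬜🟩🟫🟫🟦
❓❓❓❓❓⬛🟦🟫🟫🟫
❓❓❓❓❓🟩🟩🟫⬜🟩
❓❓❓❓❓🟩⬛🟩🟩🟩
🟫⬛🟩🟩🟩🟩🟩⬜⬜⬜
🟦🟫⬜⬛🟩🟫🟩🟩🟦⬛
⬜⬜🟩⬜🟫🟩🟩🟩🟦⬜
🟩🟦🟩🟩🟦🟩🟦⬜🟩🟦
⬜🟦🟫🟩🟩🟩🔴🟩🟫🟩
🟩🟫🟩⬛⬜⬜🟦🟫🟩❓

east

🟩🟩🟩🟩⬜⬜⬜❓❓
⬛🟩🟫🟩🟩🟦⬛❓❓
⬜🟫🟩🟩🟩🟦⬜❓❓
🟩🟦🟩🟦⬜🟩🟦❓❓
🟩🟩🟩🟩🔴🟫🟩❓❓
⬛⬜⬜🟦🟫🟩⬜❓❓
⬛⬛⬛⬛⬛⬛⬛⬛⬛
⬛⬛⬛⬛⬛⬛⬛⬛⬛
⬛⬛⬛⬛⬛⬛⬛⬛⬛

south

⬛🟩🟫🟩🟩🟦⬛❓❓
⬜🟫🟩🟩🟩🟦⬜❓❓
🟩🟦🟩🟦⬜🟩🟦❓❓
🟩🟩🟩🟩🟩🟫🟩❓❓
⬛⬜⬜🟦🔴🟩⬜❓❓
⬛⬛⬛⬛⬛⬛⬛⬛⬛
⬛⬛⬛⬛⬛⬛⬛⬛⬛
⬛⬛⬛⬛⬛⬛⬛⬛⬛
⬛⬛⬛⬛⬛⬛⬛⬛⬛

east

🟩🟫🟩🟩🟦⬛❓❓❓
🟫🟩🟩🟩🟦⬜❓❓❓
🟦🟩🟦⬜🟩🟦🟩❓❓
🟩🟩🟩🟩🟫🟩⬛❓❓
⬜⬜🟦🟫🔴⬜🟩❓❓
⬛⬛⬛⬛⬛⬛⬛⬛⬛
⬛⬛⬛⬛⬛⬛⬛⬛⬛
⬛⬛⬛⬛⬛⬛⬛⬛⬛
⬛⬛⬛⬛⬛⬛⬛⬛⬛

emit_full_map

❓❓❓❓❓⬜🟩🟫🟫🟦❓
❓❓❓❓❓⬛🟦🟫🟫🟫❓
❓❓❓❓❓🟩🟩🟫⬜🟩❓
❓❓❓❓❓🟩⬛🟩🟩🟩❓
🟫⬛🟩🟩🟩🟩🟩⬜⬜⬜❓
🟦🟫⬜⬛🟩🟫🟩🟩🟦⬛❓
⬜⬜🟩⬜🟫🟩🟩🟩🟦⬜❓
🟩🟦🟩🟩🟦🟩🟦⬜🟩🟦🟩
⬜🟦🟫🟩🟩🟩🟩🟩🟫🟩⬛
🟩🟫🟩⬛⬜⬜🟦🟫🔴⬜🟩


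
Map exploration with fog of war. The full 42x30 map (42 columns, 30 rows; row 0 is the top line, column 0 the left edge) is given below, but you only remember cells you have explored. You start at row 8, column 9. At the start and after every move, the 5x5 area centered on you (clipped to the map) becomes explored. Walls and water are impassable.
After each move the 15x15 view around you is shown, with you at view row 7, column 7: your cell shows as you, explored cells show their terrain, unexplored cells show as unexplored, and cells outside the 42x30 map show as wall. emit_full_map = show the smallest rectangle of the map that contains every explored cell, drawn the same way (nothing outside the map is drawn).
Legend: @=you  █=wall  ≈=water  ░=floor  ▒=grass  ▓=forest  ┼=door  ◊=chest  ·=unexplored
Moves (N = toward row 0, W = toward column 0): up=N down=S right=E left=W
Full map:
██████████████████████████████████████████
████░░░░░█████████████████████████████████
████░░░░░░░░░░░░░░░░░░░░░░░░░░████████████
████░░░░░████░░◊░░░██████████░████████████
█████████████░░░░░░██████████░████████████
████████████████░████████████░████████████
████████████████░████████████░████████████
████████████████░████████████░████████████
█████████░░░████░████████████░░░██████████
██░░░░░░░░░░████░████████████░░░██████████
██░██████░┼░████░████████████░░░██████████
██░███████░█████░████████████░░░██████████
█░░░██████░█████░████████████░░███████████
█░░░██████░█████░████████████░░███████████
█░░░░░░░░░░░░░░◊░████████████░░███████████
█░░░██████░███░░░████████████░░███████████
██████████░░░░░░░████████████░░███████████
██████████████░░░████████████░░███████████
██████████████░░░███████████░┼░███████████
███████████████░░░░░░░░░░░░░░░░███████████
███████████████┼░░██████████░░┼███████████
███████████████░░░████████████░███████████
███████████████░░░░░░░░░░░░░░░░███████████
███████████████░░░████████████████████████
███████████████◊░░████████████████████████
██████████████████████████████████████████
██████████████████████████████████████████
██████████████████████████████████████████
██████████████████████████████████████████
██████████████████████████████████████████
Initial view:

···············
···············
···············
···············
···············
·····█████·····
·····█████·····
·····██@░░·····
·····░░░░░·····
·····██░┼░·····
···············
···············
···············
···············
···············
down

···············
···············
···············
···············
·····█████·····
·····█████·····
·····██░░░·····
·····░░@░░·····
·····██░┼░·····
·····███░█·····
···············
···············
···············
···············
···············

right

···············
···············
···············
···············
····█████······
····██████·····
····██░░░█·····
····░░░@░█·····
····██░┼░█·····
····███░██·····
···············
···············
···············
···············
···············

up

···············
···············
···············
···············
···············
····██████·····
····██████·····
····██░@░█·····
····░░░░░█·····
····██░┼░█·····
····███░██·····
···············
···············
···············
···············

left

···············
···············
···············
···············
···············
·····██████····
·····██████····
·····██@░░█····
·····░░░░░█····
·····██░┼░█····
·····███░██····
···············
···············
···············
···············

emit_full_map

██████
██████
██@░░█
░░░░░█
██░┼░█
███░██

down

···············
···············
···············
···············
·····██████····
·····██████····
·····██░░░█····
·····░░@░░█····
·····██░┼░█····
·····███░██····
···············
···············
···············
···············
···············

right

···············
···············
···············
···············
····██████·····
····██████·····
····██░░░█·····
····░░░@░█·····
····██░┼░█·····
····███░██·····
···············
···············
···············
···············
···············

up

···············
···············
···············
···············
···············
····██████·····
····██████·····
····██░@░█·····
····░░░░░█·····
····██░┼░█·····
····███░██·····
···············
···············
···············
···············

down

···············
···············
···············
···············
····██████·····
····██████·····
····██░░░█·····
····░░░@░█·····
····██░┼░█·····
····███░██·····
···············
···············
···············
···············
···············

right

···············
···············
···············
···············
···██████······
···███████·····
···██░░░██·····
···░░░░@██·····
···██░┼░██·····
···███░███·····
···············
···············
···············
···············
···············

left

···············
···············
···············
···············
····██████·····
····███████····
····██░░░██····
····░░░@░██····
····██░┼░██····
····███░███····
···············
···············
···············
···············
···············

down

···············
···············
···············
····██████·····
····███████····
····██░░░██····
····░░░░░██····
····██░@░██····
····███░███····
·····██░██·····
···············
···············
···············
···············
···············

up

···············
···············
···············
···············
····██████·····
····███████····
····██░░░██····
····░░░@░██····
····██░┼░██····
····███░███····
·····██░██·····
···············
···············
···············
···············

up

···············
···············
···············
···············
···············
····██████·····
····███████····
····██░@░██····
····░░░░░██····
····██░┼░██····
····███░███····
·····██░██·····
···············
···············
···············

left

···············
···············
···············
···············
···············
·····██████····
·····███████···
·····██@░░██···
·····░░░░░██···
·····██░┼░██···
·····███░███···
······██░██····
···············
···············
···············

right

···············
···············
···············
···············
···············
····██████·····
····███████····
····██░@░██····
····░░░░░██····
····██░┼░██····
····███░███····
·····██░██·····
···············
···············
···············

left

···············
···············
···············
···············
···············
·····██████····
·····███████···
·····██@░░██···
·····░░░░░██···
·····██░┼░██···
·····███░███···
······██░██····
···············
···············
···············

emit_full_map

██████·
███████
██@░░██
░░░░░██
██░┼░██
███░███
·██░██·
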